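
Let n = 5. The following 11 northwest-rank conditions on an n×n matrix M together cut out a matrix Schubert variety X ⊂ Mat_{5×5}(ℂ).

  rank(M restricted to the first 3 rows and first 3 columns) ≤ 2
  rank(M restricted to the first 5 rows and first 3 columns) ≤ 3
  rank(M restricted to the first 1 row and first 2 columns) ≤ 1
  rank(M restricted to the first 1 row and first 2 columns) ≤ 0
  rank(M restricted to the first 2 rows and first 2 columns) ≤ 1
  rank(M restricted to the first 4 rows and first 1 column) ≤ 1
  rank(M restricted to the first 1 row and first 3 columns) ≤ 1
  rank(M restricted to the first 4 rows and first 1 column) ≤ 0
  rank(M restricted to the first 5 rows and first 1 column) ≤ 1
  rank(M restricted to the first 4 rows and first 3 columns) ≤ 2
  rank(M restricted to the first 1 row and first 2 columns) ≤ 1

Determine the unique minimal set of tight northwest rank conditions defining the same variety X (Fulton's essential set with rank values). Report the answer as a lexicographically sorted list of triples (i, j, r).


Recovering R(i,j) via the rank-extension bound from the 11 conditions:

  i=1: 0  0  1  1  1
  i=2: 0  1  2  2  2
  i=3: 0  1  2  3  3
  i=4: 0  1  2  3  4
  i=5: 1  2  3  4  5

the unique w with this rank table is (3, 2, 4, 5, 1).

|D(w)|=5, |Ess(w)|=2:

[(1, 2, 0), (4, 1, 0)]


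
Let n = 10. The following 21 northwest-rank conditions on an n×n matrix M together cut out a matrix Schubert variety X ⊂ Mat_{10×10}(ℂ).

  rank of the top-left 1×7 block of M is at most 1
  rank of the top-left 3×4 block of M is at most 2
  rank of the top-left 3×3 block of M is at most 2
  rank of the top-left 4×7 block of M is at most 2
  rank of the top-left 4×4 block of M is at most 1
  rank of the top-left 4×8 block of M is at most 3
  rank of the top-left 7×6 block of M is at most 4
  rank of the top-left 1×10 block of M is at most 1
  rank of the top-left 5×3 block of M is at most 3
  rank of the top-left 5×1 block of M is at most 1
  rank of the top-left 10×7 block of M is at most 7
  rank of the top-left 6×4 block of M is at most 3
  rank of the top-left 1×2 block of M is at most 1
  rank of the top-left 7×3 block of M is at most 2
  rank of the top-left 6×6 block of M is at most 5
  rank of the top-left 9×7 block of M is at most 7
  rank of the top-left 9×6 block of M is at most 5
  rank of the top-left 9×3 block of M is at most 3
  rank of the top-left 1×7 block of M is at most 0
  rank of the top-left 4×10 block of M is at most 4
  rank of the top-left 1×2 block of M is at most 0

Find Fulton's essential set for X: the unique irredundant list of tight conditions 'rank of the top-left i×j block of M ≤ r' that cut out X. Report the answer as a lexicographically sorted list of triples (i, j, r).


Reconstructing r_w from the 21 given conditions:

  0 | 0 | 0 | 0 | 0 | 0 | 0 | 1 | 1 | 1
  1 | 1 | 1 | 1 | 1 | 1 | 1 | 2 | 2 | 2
  1 | 1 | 1 | 1 | 2 | 2 | 2 | 3 | 3 | 3
  1 | 1 | 1 | 1 | 2 | 2 | 2 | 3 | 4 | 4
  1 | 2 | 2 | 2 | 3 | 3 | 3 | 4 | 5 | 5
  1 | 2 | 2 | 3 | 4 | 4 | 4 | 5 | 6 | 6
  1 | 2 | 2 | 3 | 4 | 4 | 5 | 6 | 7 | 7
  1 | 2 | 3 | 4 | 5 | 5 | 6 | 7 | 8 | 8
  1 | 2 | 3 | 4 | 5 | 5 | 6 | 7 | 8 | 9
  1 | 2 | 3 | 4 | 5 | 6 | 7 | 8 | 9 | 10

reading off 1-entries of Δ²R: w = (8, 1, 5, 9, 2, 4, 7, 3, 10, 6).

|D(w)|=19, |Ess(w)|=6:

[(1, 7, 0), (4, 4, 1), (4, 7, 2), (7, 3, 2), (7, 6, 4), (9, 6, 5)]


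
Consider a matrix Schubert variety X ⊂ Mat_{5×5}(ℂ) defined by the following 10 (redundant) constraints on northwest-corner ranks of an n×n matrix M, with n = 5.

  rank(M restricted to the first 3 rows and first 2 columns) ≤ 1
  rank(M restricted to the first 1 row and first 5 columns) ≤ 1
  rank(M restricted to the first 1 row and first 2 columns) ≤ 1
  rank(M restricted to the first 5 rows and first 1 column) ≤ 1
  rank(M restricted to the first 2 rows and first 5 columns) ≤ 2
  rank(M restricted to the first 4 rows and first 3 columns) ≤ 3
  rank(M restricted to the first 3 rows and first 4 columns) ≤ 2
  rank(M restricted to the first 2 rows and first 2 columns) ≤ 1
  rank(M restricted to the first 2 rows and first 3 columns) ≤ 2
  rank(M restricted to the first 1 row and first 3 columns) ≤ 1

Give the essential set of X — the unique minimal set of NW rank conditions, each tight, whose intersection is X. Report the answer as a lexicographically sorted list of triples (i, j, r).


Reconstructing r_w from the 10 given conditions:

  i=1: 1  1  1  1  1
  i=2: 1  1  2  2  2
  i=3: 1  1  2  2  3
  i=4: 1  2  3  3  4
  i=5: 1  2  3  4  5

second differences of R give the permutation w = (1, 3, 5, 2, 4).

Rothe diagram D(w) (3 cells), 2 SE-corners (essential conditions):

[(3, 2, 1), (3, 4, 2)]


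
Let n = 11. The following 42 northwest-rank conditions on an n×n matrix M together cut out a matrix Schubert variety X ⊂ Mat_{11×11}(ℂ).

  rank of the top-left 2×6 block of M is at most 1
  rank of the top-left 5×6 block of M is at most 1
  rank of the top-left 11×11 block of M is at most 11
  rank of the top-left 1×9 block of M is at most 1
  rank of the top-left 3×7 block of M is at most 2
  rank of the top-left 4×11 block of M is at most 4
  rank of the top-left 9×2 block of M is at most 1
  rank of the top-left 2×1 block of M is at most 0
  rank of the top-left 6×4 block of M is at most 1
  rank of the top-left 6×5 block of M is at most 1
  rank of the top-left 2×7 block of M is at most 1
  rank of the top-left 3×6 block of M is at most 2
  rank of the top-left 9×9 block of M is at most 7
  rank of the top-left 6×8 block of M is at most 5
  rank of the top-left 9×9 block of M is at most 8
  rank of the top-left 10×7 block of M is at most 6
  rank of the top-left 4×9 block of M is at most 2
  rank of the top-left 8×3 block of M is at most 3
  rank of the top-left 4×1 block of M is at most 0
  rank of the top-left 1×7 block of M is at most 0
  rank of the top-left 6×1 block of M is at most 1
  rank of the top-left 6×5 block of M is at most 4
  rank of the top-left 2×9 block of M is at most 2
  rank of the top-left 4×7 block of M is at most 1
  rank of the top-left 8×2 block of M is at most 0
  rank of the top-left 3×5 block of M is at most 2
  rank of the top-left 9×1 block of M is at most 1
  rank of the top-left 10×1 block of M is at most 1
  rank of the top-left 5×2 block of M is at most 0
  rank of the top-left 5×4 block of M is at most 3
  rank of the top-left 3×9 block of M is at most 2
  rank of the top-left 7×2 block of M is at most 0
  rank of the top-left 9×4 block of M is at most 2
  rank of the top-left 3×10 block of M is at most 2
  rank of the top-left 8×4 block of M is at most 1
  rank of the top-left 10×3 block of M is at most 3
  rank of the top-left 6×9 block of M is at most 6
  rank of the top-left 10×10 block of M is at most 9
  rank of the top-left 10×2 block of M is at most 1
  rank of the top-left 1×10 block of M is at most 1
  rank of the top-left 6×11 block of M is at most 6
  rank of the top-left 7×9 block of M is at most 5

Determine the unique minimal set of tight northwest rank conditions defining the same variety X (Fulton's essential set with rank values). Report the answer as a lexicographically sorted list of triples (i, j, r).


Propagating the 42 rank bounds to every northwest block:

  i=1: 0 0 0 0 0 0 0 1 1 1 1
  i=2: 0 0 1 1 1 1 1 2 2 2 2
  i=3: 0 0 1 1 1 1 1 2 2 2 3
  i=4: 0 0 1 1 1 1 1 2 2 3 4
  i=5: 0 0 1 1 1 1 2 3 3 4 5
  i=6: 0 0 1 1 1 2 3 4 4 5 6
  i=7: 0 0 1 1 2 3 4 5 5 6 7
  i=8: 0 0 1 1 2 3 4 5 6 7 8
  i=9: 1 1 2 2 3 4 5 6 7 8 9
  i=10: 1 1 2 3 4 5 6 7 8 9 10
  i=11: 1 2 3 4 5 6 7 8 9 10 11

second differences of R give the permutation w = (8, 3, 11, 10, 7, 6, 5, 9, 1, 4, 2).

9 SE-corners of the 40-cell Rothe diagram give Ess(w):

[(1, 7, 0), (3, 10, 2), (4, 7, 1), (4, 9, 2), (5, 6, 1), (6, 5, 1), (8, 2, 0), (8, 4, 1), (10, 2, 1)]


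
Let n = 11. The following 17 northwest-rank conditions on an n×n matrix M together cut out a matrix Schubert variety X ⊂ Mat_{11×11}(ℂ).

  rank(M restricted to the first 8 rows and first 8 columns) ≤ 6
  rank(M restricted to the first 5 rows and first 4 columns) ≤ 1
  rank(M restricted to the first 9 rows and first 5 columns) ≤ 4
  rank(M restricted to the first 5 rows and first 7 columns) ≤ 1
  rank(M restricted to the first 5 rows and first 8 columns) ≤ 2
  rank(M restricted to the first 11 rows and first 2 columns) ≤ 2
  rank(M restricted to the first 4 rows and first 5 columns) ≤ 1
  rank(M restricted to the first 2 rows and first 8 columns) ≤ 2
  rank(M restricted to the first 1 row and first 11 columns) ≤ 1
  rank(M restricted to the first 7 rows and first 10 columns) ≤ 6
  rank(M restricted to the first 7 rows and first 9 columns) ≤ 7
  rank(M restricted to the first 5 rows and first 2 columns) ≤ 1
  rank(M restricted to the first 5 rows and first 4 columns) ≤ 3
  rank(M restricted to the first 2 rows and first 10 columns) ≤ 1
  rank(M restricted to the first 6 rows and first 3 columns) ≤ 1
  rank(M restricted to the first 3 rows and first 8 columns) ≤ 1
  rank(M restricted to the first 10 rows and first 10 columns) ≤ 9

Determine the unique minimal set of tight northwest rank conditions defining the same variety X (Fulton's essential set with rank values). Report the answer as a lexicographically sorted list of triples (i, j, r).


Rank table r_w(11×11) implied by the 17 constraints:

  row 1: 1  1  1  1  1  1  1  1  1  1  1
  row 2: 1  1  1  1  1  1  1  1  1  1  2
  row 3: 1  1  1  1  1  1  1  1  2  2  3
  row 4: 1  1  1  1  1  1  1  2  3  3  4
  row 5: 1  1  1  1  1  1  1  2  3  4  5
  row 6: 1  1  1  2  2  2  2  3  4  5  6
  row 7: 1  2  2  3  3  3  3  4  5  6  7
  row 8: 1  2  3  4  4  4  4  5  6  7  8
  row 9: 1  2  3  4  4  5  5  6  7  8  9
  row 10: 1  2  3  4  5  6  6  7  8  9  10
  row 11: 1  2  3  4  5  6  7  8  9  10  11

so w = (1, 11, 9, 8, 10, 4, 2, 3, 6, 5, 7).

|D(w)|=31, |Ess(w)|=5:

[(2, 10, 1), (3, 8, 1), (5, 7, 1), (6, 3, 1), (9, 5, 4)]


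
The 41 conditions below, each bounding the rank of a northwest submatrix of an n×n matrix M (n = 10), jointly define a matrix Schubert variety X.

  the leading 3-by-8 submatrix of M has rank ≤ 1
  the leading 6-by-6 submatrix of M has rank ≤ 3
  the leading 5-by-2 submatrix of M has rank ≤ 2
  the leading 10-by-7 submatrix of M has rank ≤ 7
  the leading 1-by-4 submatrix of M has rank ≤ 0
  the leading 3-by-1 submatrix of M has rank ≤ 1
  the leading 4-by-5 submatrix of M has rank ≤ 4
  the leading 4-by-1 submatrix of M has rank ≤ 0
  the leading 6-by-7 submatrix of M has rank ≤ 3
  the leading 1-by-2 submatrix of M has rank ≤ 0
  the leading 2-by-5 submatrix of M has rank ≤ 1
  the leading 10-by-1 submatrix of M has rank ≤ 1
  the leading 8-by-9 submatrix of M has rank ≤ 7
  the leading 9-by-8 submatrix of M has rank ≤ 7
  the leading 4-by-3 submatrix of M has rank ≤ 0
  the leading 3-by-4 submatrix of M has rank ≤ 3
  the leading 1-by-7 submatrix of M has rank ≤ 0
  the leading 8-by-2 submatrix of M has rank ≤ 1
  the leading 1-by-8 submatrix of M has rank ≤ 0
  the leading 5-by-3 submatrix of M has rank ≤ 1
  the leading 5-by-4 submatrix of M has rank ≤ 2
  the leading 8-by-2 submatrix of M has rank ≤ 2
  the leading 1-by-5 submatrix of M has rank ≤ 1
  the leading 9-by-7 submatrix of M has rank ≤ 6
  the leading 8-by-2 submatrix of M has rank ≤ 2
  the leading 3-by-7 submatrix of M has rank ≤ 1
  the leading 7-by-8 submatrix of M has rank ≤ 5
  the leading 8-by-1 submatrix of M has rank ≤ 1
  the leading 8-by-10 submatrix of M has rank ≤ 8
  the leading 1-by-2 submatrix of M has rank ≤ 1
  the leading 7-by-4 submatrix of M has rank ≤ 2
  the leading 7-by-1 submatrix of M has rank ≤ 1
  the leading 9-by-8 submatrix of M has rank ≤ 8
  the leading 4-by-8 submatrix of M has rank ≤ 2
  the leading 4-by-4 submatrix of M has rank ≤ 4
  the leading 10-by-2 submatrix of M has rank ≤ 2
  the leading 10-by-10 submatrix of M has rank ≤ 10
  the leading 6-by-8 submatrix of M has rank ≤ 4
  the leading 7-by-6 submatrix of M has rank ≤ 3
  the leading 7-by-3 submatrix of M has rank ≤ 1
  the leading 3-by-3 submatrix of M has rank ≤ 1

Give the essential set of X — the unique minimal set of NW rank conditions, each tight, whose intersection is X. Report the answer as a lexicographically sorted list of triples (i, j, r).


The tightest implied rank at each (i,j), from the 41 conditions:

  row 1: 0 0 0 0 0 0 0 0 1 1
  row 2: 0 0 0 1 1 1 1 1 2 2
  row 3: 0 0 0 1 1 1 1 1 2 3
  row 4: 0 0 0 1 2 2 2 2 3 4
  row 5: 1 1 1 2 3 3 3 3 4 5
  row 6: 1 1 1 2 3 3 3 4 5 6
  row 7: 1 1 1 2 3 3 4 5 6 7
  row 8: 1 1 2 3 4 4 5 6 7 8
  row 9: 1 2 3 4 5 5 6 7 8 9
  row 10: 1 2 3 4 5 6 7 8 9 10

so w = (9, 4, 10, 5, 1, 8, 7, 3, 2, 6).

Fulton essential set (7 of the 29 Rothe cells):

[(1, 8, 0), (3, 8, 1), (4, 3, 0), (6, 7, 3), (7, 3, 1), (7, 6, 3), (8, 2, 1)]


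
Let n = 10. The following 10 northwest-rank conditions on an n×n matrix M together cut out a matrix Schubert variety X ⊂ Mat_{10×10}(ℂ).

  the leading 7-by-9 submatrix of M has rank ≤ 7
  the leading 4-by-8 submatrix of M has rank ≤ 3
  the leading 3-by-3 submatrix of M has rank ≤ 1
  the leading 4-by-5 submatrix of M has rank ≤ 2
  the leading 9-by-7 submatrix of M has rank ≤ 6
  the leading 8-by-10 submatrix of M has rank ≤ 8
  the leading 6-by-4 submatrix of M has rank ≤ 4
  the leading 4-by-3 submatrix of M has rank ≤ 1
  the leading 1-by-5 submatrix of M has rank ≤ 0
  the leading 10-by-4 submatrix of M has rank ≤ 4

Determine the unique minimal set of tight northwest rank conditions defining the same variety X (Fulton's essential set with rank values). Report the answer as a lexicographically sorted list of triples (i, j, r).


Recovering R(i,j) via the rank-extension bound from the 10 conditions:

  i=1: 0  0  0  0  0  1  1  1  1  1
  i=2: 1  1  1  1  1  2  2  2  2  2
  i=3: 1  1  1  2  2  3  3  3  3  3
  i=4: 1  1  1  2  2  3  3  3  4  4
  i=5: 1  2  2  3  3  4  4  4  5  5
  i=6: 1  2  3  4  4  5  5  5  6  6
  i=7: 1  2  3  4  5  6  6  6  7  7
  i=8: 1  2  3  4  5  6  6  7  8  8
  i=9: 1  2  3  4  5  6  6  7  8  9
  i=10: 1  2  3  4  5  6  7  8  9  10

hence w(1..10) = (6, 1, 4, 9, 2, 3, 5, 8, 10, 7).

5 SE-corners of the 14-cell Rothe diagram give Ess(w):

[(1, 5, 0), (4, 3, 1), (4, 5, 2), (4, 8, 3), (9, 7, 6)]


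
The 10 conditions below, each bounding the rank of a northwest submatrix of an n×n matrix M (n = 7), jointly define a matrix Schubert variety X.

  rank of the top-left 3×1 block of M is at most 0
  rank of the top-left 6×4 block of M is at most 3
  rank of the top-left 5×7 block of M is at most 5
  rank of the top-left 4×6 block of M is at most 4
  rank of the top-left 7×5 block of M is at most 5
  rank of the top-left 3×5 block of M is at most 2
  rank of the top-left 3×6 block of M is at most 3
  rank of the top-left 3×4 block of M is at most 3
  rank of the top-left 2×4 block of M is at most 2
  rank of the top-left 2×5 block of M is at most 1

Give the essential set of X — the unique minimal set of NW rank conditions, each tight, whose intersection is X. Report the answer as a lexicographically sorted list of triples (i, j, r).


Rank table r_w(7×7) implied by the 10 constraints:

  0 1 1 1 1 1 1
  0 1 1 1 1 2 2
  0 1 2 2 2 3 3
  1 2 3 3 3 4 4
  1 2 3 3 4 5 5
  1 2 3 3 4 5 6
  1 2 3 4 5 6 7

giving w = (2, 6, 3, 1, 5, 7, 4) via Δ²R.

Fulton essential set (3 of the 8 Rothe cells):

[(2, 5, 1), (3, 1, 0), (6, 4, 3)]


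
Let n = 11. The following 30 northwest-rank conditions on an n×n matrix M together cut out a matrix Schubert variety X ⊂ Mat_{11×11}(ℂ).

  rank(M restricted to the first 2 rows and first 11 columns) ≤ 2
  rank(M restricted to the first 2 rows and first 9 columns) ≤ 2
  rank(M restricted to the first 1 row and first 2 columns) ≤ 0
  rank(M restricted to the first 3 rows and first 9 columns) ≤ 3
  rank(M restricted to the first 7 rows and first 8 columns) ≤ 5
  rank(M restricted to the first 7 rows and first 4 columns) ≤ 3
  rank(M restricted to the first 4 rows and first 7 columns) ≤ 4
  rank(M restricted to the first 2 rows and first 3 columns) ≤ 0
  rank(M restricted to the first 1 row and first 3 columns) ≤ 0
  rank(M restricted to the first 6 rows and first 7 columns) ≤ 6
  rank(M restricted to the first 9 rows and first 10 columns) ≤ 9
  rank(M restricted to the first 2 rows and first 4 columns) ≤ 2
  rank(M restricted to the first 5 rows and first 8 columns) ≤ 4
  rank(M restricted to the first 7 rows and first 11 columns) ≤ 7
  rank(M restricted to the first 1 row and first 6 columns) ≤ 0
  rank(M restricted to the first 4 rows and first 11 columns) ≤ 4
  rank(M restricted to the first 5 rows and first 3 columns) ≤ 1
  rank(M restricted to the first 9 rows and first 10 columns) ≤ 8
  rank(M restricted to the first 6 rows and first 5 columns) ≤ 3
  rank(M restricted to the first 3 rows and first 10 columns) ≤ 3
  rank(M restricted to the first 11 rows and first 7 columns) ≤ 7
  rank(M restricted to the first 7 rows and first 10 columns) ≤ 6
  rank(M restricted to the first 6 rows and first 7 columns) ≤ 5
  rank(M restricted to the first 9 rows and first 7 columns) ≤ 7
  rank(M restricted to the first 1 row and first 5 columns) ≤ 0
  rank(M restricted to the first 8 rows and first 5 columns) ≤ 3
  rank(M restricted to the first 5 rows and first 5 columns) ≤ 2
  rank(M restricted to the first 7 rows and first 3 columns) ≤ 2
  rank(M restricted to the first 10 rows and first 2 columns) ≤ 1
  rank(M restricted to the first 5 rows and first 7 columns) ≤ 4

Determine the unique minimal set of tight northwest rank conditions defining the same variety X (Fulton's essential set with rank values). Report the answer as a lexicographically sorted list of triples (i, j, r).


Propagating the 30 rank bounds to every northwest block:

  R[1]: 0  0  0  0  0  0  1  1  1  1  1
  R[2]: 0  0  0  1  1  1  2  2  2  2  2
  R[3]: 1  1  1  2  2  2  3  3  3  3  3
  R[4]: 1  1  1  2  2  3  4  4  4  4  4
  R[5]: 1  1  1  2  2  3  4  4  5  5  5
  R[6]: 1  1  2  3  3  4  5  5  6  6  6
  R[7]: 1  1  2  3  3  4  5  5  6  6  7
  R[8]: 1  1  2  3  3  4  5  6  7  7  8
  R[9]: 1  1  2  3  4  5  6  7  8  8  9
  R[10]: 1  1  2  3  4  5  6  7  8  9  10
  R[11]: 1  2  3  4  5  6  7  8  9  10  11

second differences of R give the permutation w = (7, 4, 1, 6, 9, 3, 11, 8, 5, 10, 2).

D(w) has 25 cells with 9 SE-corners; essential set:

[(1, 6, 0), (2, 3, 0), (5, 3, 1), (5, 5, 2), (5, 8, 4), (7, 8, 5), (7, 10, 6), (8, 5, 3), (10, 2, 1)]


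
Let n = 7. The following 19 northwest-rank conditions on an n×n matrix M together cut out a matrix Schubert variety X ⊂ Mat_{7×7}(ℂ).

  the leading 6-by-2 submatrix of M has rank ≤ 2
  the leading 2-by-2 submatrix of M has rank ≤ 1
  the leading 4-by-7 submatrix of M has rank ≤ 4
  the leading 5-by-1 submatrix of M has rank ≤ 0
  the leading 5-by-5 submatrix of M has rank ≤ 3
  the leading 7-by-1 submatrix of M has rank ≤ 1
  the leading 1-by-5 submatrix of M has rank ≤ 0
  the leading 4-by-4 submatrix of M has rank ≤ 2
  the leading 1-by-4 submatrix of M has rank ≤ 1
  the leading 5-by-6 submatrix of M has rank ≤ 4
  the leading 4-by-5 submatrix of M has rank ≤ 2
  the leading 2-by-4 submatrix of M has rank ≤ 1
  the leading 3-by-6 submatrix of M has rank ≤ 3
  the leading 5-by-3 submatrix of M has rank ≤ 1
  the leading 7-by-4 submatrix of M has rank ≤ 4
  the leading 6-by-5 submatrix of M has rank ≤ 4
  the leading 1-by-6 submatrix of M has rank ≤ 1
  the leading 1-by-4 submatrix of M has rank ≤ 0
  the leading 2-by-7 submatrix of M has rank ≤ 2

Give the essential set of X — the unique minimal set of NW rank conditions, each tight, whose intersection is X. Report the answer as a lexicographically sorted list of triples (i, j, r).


Rank table r_w(7×7) implied by the 19 constraints:

  R[1]: 0, 0, 0, 0, 0, 1, 1
  R[2]: 0, 1, 1, 1, 1, 2, 2
  R[3]: 0, 1, 1, 2, 2, 3, 3
  R[4]: 0, 1, 1, 2, 2, 3, 4
  R[5]: 0, 1, 1, 2, 3, 4, 5
  R[6]: 1, 2, 2, 3, 4, 5, 6
  R[7]: 1, 2, 3, 4, 5, 6, 7

hence w(1..7) = (6, 2, 4, 7, 5, 1, 3).

Fulton essential set (4 of the 13 Rothe cells):

[(1, 5, 0), (4, 5, 2), (5, 1, 0), (5, 3, 1)]


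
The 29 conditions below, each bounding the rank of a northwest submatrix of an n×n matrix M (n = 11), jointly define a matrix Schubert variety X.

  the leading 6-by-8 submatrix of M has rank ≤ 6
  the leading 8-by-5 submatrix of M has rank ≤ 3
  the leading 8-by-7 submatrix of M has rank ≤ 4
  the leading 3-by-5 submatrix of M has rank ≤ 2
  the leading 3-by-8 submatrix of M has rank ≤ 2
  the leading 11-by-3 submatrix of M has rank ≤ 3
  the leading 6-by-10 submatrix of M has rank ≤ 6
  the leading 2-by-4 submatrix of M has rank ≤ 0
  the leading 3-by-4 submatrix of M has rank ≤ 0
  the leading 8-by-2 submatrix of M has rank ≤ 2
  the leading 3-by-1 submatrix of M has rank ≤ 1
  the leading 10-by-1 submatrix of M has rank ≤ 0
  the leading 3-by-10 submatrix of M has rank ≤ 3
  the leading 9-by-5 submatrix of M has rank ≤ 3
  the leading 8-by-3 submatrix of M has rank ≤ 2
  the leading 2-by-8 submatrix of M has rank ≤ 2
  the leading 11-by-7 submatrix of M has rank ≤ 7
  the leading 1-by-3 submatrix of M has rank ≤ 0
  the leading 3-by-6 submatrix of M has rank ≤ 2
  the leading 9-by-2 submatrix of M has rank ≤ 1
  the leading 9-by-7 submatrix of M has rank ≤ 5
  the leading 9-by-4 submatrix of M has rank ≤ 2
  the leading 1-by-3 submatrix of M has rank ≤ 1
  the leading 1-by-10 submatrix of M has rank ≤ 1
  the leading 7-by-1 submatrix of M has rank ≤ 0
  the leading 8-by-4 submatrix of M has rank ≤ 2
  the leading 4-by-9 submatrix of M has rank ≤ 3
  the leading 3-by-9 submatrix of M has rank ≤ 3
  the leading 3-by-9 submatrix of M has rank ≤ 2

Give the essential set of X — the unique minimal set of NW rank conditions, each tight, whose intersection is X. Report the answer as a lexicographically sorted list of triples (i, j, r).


Reconstructing r_w from the 29 given conditions:

  R[1]: 0, 0, 0, 0, 1, 1, 1, 1, 1, 1, 1
  R[2]: 0, 0, 0, 0, 1, 2, 2, 2, 2, 2, 2
  R[3]: 0, 0, 0, 0, 1, 2, 2, 2, 2, 3, 3
  R[4]: 0, 1, 1, 1, 2, 3, 3, 3, 3, 4, 4
  R[5]: 0, 1, 2, 2, 3, 4, 4, 4, 4, 5, 5
  R[6]: 0, 1, 2, 2, 3, 4, 4, 5, 5, 6, 6
  R[7]: 0, 1, 2, 2, 3, 4, 4, 5, 6, 7, 7
  R[8]: 0, 1, 2, 2, 3, 4, 4, 5, 6, 7, 8
  R[9]: 0, 1, 2, 2, 3, 4, 5, 6, 7, 8, 9
  R[10]: 0, 1, 2, 3, 4, 5, 6, 7, 8, 9, 10
  R[11]: 1, 2, 3, 4, 5, 6, 7, 8, 9, 10, 11

hence w(1..11) = (5, 6, 10, 2, 3, 8, 9, 11, 7, 4, 1).

5 SE-corners of the 29-cell Rothe diagram give Ess(w):

[(3, 4, 0), (3, 9, 2), (8, 7, 4), (9, 4, 2), (10, 1, 0)]


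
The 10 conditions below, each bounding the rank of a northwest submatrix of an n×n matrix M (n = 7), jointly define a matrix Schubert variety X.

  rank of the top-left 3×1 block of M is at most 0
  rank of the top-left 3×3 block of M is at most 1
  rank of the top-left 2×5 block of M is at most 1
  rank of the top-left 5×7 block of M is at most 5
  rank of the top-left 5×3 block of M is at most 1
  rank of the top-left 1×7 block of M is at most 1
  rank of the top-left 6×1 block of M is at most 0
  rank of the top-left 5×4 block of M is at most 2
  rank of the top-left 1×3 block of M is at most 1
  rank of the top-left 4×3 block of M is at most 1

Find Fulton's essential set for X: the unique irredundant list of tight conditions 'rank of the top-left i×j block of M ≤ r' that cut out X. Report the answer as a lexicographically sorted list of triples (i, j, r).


The tightest implied rank at each (i,j), from the 10 conditions:

  i=1: 0, 1, 1, 1, 1, 1, 1
  i=2: 0, 1, 1, 1, 1, 2, 2
  i=3: 0, 1, 1, 2, 2, 3, 3
  i=4: 0, 1, 1, 2, 3, 4, 4
  i=5: 0, 1, 1, 2, 3, 4, 5
  i=6: 0, 1, 2, 3, 4, 5, 6
  i=7: 1, 2, 3, 4, 5, 6, 7

so w = (2, 6, 4, 5, 7, 3, 1).

|D(w)|=12, |Ess(w)|=3:

[(2, 5, 1), (5, 3, 1), (6, 1, 0)]


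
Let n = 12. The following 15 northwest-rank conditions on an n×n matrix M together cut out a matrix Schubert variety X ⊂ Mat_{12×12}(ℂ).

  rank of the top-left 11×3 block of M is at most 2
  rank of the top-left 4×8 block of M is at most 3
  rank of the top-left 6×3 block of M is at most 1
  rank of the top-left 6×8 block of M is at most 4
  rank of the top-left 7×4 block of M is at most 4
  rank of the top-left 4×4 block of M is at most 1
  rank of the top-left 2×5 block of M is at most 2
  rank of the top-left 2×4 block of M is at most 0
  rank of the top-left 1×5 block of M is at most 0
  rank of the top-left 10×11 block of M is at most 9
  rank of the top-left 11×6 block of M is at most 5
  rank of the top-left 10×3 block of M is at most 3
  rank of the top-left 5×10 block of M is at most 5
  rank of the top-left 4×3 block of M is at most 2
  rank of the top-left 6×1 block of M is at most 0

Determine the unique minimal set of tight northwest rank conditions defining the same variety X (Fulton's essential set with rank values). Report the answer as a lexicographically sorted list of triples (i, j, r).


The tightest implied rank at each (i,j), from the 15 conditions:

  row 1: 0 | 0 | 0 | 0 | 0 | 1 | 1 | 1 | 1 | 1 | 1 | 1
  row 2: 0 | 0 | 0 | 0 | 1 | 2 | 2 | 2 | 2 | 2 | 2 | 2
  row 3: 0 | 1 | 1 | 1 | 2 | 3 | 3 | 3 | 3 | 3 | 3 | 3
  row 4: 0 | 1 | 1 | 1 | 2 | 3 | 3 | 3 | 4 | 4 | 4 | 4
  row 5: 0 | 1 | 1 | 2 | 3 | 4 | 4 | 4 | 5 | 5 | 5 | 5
  row 6: 0 | 1 | 1 | 2 | 3 | 4 | 4 | 4 | 5 | 6 | 6 | 6
  row 7: 1 | 2 | 2 | 3 | 4 | 5 | 5 | 5 | 6 | 7 | 7 | 7
  row 8: 1 | 2 | 2 | 3 | 4 | 5 | 6 | 6 | 7 | 8 | 8 | 8
  row 9: 1 | 2 | 2 | 3 | 4 | 5 | 6 | 7 | 8 | 9 | 9 | 9
  row 10: 1 | 2 | 2 | 3 | 4 | 5 | 6 | 7 | 8 | 9 | 9 | 10
  row 11: 1 | 2 | 2 | 3 | 4 | 5 | 6 | 7 | 8 | 9 | 10 | 11
  row 12: 1 | 2 | 3 | 4 | 5 | 6 | 7 | 8 | 9 | 10 | 11 | 12

the unique w with this rank table is (6, 5, 2, 9, 4, 10, 1, 7, 8, 12, 11, 3).

ℓ(w)=26; the 9 essential cells (i,j,r):

[(1, 5, 0), (2, 4, 0), (4, 4, 1), (4, 8, 3), (6, 1, 0), (6, 3, 1), (6, 8, 4), (10, 11, 9), (11, 3, 2)]


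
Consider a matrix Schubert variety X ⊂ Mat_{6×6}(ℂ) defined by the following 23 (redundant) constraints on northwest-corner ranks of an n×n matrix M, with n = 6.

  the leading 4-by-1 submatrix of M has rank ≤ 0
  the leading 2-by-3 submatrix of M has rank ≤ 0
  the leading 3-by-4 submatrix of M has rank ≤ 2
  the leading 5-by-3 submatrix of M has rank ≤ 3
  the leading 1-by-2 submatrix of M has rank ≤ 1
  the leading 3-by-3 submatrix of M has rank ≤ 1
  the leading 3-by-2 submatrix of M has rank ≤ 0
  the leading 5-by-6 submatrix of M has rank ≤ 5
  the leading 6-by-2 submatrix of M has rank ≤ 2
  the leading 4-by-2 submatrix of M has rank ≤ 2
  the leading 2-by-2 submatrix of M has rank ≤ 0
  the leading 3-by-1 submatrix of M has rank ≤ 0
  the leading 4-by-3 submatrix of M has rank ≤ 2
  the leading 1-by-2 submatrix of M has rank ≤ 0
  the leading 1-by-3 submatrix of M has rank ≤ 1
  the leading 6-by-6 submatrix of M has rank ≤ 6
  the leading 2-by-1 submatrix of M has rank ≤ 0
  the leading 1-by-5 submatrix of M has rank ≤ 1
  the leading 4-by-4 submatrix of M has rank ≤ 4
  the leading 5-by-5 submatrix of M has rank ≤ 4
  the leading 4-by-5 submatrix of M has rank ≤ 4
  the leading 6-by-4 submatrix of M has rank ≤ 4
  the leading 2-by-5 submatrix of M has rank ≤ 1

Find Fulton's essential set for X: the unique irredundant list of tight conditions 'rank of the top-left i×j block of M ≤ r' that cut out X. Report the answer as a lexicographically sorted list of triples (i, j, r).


Recovering R(i,j) via the rank-extension bound from the 23 conditions:

  i=1: 0 0 0 1 1 1
  i=2: 0 0 0 1 1 2
  i=3: 0 0 1 2 2 3
  i=4: 0 1 2 3 3 4
  i=5: 1 2 3 4 4 5
  i=6: 1 2 3 4 5 6

giving w = (4, 6, 3, 2, 1, 5) via Δ²R.

ℓ(w)=10; the 4 essential cells (i,j,r):

[(2, 3, 0), (2, 5, 1), (3, 2, 0), (4, 1, 0)]


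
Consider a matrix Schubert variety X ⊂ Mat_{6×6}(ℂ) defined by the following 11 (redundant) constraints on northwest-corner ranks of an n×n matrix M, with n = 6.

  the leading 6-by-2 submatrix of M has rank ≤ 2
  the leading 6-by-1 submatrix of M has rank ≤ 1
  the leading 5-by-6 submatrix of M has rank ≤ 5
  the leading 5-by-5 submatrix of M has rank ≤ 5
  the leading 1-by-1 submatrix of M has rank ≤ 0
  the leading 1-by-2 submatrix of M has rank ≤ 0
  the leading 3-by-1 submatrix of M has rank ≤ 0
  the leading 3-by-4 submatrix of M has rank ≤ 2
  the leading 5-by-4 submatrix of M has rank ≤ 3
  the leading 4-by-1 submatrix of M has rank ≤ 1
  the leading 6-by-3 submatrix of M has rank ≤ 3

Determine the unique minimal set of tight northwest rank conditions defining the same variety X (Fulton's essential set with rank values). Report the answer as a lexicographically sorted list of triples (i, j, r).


Rank table r_w(6×6) implied by the 11 constraints:

  0, 0, 1, 1, 1, 1
  0, 1, 2, 2, 2, 2
  0, 1, 2, 2, 3, 3
  1, 2, 3, 3, 4, 4
  1, 2, 3, 3, 4, 5
  1, 2, 3, 4, 5, 6

the unique w with this rank table is (3, 2, 5, 1, 6, 4).

|D(w)|=6, |Ess(w)|=4:

[(1, 2, 0), (3, 1, 0), (3, 4, 2), (5, 4, 3)]


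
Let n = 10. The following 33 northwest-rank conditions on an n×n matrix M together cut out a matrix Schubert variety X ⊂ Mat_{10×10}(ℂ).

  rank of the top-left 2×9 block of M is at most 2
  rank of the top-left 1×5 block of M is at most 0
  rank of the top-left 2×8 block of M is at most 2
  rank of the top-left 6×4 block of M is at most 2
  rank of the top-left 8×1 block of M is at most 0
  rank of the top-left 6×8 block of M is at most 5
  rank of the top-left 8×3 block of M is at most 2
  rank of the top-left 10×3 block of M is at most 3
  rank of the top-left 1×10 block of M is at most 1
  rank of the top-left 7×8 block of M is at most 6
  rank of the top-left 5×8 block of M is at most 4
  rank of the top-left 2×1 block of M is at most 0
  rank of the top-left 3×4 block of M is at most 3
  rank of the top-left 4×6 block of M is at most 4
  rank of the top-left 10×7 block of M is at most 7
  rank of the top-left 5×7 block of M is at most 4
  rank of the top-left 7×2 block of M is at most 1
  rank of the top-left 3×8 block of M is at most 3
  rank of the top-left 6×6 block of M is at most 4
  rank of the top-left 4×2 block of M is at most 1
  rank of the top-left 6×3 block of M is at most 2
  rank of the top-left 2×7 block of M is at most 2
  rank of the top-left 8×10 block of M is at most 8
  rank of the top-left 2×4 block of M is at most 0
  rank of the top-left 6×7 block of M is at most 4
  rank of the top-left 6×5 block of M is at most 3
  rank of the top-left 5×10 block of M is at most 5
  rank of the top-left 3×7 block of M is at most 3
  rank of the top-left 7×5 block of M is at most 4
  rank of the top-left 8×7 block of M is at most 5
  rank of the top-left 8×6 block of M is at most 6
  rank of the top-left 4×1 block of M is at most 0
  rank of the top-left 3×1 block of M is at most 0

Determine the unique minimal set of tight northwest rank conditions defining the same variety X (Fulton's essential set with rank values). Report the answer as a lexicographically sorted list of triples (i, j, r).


Rank table r_w(10×10) implied by the 33 constraints:

  row 1: 0 0 0 0 0 1 1 1 1 1
  row 2: 0 0 0 0 1 2 2 2 2 2
  row 3: 0 1 1 1 2 3 3 3 3 3
  row 4: 0 1 2 2 3 4 4 4 4 4
  row 5: 0 1 2 2 3 4 4 4 5 5
  row 6: 0 1 2 2 3 4 4 5 6 6
  row 7: 0 1 2 3 4 5 5 6 7 7
  row 8: 0 1 2 3 4 5 5 6 7 8
  row 9: 1 2 3 4 5 6 6 7 8 9
  row 10: 1 2 3 4 5 6 7 8 9 10

hence w(1..10) = (6, 5, 2, 3, 9, 8, 4, 10, 1, 7).

Fulton essential set (7 of the 21 Rothe cells):

[(1, 5, 0), (2, 4, 0), (5, 8, 4), (6, 4, 2), (6, 7, 4), (8, 1, 0), (8, 7, 5)]


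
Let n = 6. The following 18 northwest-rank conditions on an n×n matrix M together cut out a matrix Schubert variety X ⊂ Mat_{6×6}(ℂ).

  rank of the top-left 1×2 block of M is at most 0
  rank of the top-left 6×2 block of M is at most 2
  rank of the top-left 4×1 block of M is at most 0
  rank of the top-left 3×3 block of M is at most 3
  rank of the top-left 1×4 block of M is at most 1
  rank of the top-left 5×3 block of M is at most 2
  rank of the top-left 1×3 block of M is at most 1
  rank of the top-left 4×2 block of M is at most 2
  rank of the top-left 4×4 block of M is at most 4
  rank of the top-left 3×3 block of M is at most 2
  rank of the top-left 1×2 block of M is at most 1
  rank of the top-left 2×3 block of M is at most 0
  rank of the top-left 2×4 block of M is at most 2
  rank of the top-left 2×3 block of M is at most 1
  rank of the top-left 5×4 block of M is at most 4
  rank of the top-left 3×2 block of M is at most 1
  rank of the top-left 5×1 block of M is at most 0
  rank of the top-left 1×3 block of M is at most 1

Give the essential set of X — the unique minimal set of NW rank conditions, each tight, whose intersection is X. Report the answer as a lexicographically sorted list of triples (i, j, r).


Recovering R(i,j) via the rank-extension bound from the 18 conditions:

  R[1]: 0 0 0 1 1 1
  R[2]: 0 0 0 1 2 2
  R[3]: 0 1 1 2 3 3
  R[4]: 0 1 2 3 4 4
  R[5]: 0 1 2 3 4 5
  R[6]: 1 2 3 4 5 6

reading off 1-entries of Δ²R: w = (4, 5, 2, 3, 6, 1).

Rothe diagram D(w) (9 cells), 2 SE-corners (essential conditions):

[(2, 3, 0), (5, 1, 0)]


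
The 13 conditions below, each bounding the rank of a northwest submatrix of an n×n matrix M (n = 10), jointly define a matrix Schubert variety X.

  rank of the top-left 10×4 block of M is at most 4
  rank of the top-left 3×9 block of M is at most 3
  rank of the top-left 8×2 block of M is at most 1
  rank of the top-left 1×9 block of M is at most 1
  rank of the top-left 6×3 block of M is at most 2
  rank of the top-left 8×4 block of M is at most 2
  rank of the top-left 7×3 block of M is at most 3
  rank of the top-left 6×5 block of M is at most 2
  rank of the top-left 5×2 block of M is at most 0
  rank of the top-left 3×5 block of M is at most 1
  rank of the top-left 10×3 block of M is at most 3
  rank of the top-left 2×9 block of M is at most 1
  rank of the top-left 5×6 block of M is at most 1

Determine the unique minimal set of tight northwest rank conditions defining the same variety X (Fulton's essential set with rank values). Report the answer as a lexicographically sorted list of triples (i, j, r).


Propagating the 13 rank bounds to every northwest block:

  row 1: 0, 0, 1, 1, 1, 1, 1, 1, 1, 1
  row 2: 0, 0, 1, 1, 1, 1, 1, 1, 1, 2
  row 3: 0, 0, 1, 1, 1, 1, 2, 2, 2, 3
  row 4: 0, 0, 1, 1, 1, 1, 2, 3, 3, 4
  row 5: 0, 0, 1, 1, 1, 1, 2, 3, 4, 5
  row 6: 1, 1, 2, 2, 2, 2, 3, 4, 5, 6
  row 7: 1, 1, 2, 2, 3, 3, 4, 5, 6, 7
  row 8: 1, 1, 2, 2, 3, 4, 5, 6, 7, 8
  row 9: 1, 2, 3, 3, 4, 5, 6, 7, 8, 9
  row 10: 1, 2, 3, 4, 5, 6, 7, 8, 9, 10

so w = (3, 10, 7, 8, 9, 1, 5, 6, 2, 4).

D(w) has 29 cells with 5 SE-corners; essential set:

[(2, 9, 1), (5, 2, 0), (5, 6, 1), (8, 2, 1), (8, 4, 2)]


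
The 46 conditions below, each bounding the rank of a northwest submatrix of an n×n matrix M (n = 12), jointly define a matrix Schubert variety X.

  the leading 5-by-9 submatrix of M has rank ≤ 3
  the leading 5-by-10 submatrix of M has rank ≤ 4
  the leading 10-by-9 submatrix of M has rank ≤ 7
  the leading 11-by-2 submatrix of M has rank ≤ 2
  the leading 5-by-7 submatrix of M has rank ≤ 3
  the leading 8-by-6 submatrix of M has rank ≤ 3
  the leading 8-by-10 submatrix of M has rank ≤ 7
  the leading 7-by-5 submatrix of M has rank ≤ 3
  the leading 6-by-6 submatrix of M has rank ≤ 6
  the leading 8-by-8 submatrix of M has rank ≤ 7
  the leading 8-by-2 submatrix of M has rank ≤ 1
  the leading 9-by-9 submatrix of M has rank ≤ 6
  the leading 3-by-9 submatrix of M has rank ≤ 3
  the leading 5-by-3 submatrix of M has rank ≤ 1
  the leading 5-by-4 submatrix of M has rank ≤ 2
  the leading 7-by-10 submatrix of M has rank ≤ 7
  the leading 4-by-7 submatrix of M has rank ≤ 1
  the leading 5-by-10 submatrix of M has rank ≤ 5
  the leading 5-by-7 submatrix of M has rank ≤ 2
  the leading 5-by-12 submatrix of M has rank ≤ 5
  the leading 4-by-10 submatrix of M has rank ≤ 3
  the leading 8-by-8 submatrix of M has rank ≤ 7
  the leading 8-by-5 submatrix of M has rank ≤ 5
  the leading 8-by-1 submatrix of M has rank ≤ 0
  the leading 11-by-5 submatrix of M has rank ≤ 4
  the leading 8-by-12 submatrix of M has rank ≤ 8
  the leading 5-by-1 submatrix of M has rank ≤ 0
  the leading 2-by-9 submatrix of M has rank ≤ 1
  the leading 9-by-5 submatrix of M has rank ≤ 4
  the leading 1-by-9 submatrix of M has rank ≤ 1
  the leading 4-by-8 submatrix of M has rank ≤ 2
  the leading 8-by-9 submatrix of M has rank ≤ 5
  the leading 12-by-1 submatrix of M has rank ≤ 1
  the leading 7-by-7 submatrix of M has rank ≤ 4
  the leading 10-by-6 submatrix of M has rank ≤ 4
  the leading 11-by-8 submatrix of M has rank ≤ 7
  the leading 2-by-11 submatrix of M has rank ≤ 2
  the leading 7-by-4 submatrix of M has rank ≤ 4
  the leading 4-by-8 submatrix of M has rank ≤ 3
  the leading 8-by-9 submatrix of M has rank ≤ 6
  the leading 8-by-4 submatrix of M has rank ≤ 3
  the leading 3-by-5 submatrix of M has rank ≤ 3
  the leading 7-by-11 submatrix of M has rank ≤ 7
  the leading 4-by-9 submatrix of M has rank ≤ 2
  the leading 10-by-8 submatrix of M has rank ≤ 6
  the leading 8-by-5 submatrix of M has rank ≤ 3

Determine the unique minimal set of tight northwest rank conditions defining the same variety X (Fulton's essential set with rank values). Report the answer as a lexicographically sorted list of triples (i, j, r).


Reconstructing r_w from the 46 given conditions:

  i=1: 0 | 1 | 1 | 1 | 1 | 1 | 1 | 1 | 1 | 1 | 1 | 1
  i=2: 0 | 1 | 1 | 1 | 1 | 1 | 1 | 1 | 1 | 2 | 2 | 2
  i=3: 0 | 1 | 1 | 1 | 1 | 1 | 1 | 2 | 2 | 3 | 3 | 3
  i=4: 0 | 1 | 1 | 1 | 1 | 1 | 1 | 2 | 2 | 3 | 4 | 4
  i=5: 0 | 1 | 1 | 2 | 2 | 2 | 2 | 3 | 3 | 4 | 5 | 5
  i=6: 0 | 1 | 2 | 3 | 3 | 3 | 3 | 4 | 4 | 5 | 6 | 6
  i=7: 0 | 1 | 2 | 3 | 3 | 3 | 4 | 5 | 5 | 6 | 7 | 7
  i=8: 0 | 1 | 2 | 3 | 3 | 3 | 4 | 5 | 5 | 6 | 7 | 8
  i=9: 1 | 2 | 3 | 4 | 4 | 4 | 5 | 6 | 6 | 7 | 8 | 9
  i=10: 1 | 2 | 3 | 4 | 4 | 4 | 5 | 6 | 7 | 8 | 9 | 10
  i=11: 1 | 2 | 3 | 4 | 4 | 5 | 6 | 7 | 8 | 9 | 10 | 11
  i=12: 1 | 2 | 3 | 4 | 5 | 6 | 7 | 8 | 9 | 10 | 11 | 12

giving w = (2, 10, 8, 11, 4, 3, 7, 12, 1, 9, 6, 5) via Δ²R.

D(w) has 35 cells with 9 SE-corners; essential set:

[(2, 9, 1), (4, 7, 1), (4, 9, 2), (5, 3, 1), (8, 1, 0), (8, 6, 3), (8, 9, 5), (10, 6, 4), (11, 5, 4)]


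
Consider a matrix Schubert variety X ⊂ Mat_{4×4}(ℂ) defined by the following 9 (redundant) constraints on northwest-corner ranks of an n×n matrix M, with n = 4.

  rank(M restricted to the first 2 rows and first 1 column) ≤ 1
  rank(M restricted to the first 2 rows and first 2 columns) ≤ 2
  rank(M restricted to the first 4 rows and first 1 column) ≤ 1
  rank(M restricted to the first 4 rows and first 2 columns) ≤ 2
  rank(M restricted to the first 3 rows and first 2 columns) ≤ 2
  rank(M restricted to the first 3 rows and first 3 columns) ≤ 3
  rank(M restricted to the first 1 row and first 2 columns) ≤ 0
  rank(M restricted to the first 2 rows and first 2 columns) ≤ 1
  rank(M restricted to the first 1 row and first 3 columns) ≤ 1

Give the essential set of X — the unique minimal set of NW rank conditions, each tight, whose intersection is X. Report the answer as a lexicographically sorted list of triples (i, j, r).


The tightest implied rank at each (i,j), from the 9 conditions:

  0  0  1  1
  1  1  2  2
  1  2  3  3
  1  2  3  4

the unique w with this rank table is (3, 1, 2, 4).

|D(w)|=2, |Ess(w)|=1:

[(1, 2, 0)]


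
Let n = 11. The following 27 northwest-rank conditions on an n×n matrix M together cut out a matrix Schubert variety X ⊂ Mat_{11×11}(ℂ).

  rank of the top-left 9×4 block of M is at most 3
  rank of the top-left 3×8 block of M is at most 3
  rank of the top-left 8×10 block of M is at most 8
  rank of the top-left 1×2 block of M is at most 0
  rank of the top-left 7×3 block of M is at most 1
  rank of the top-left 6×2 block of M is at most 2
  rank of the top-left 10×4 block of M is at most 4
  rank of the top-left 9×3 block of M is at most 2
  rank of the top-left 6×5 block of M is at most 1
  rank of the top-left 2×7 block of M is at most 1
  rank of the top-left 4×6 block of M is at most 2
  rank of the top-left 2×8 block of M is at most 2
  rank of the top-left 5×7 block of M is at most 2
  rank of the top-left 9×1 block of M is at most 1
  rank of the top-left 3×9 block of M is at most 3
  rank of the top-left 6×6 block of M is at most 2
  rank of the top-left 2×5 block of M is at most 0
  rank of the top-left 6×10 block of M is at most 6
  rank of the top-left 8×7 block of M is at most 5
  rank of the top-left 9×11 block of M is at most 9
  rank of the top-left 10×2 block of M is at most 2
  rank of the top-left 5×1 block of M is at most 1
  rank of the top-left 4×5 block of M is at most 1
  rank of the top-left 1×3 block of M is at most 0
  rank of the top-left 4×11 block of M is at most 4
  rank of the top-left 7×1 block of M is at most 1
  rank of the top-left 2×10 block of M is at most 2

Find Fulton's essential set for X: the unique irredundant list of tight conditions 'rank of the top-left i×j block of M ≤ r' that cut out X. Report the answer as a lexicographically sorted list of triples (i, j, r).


Propagating the 27 rank bounds to every northwest block:

  i=1: 0, 0, 0, 0, 0, 1, 1, 1, 1, 1, 1
  i=2: 0, 0, 0, 0, 0, 1, 1, 2, 2, 2, 2
  i=3: 1, 1, 1, 1, 1, 2, 2, 3, 3, 3, 3
  i=4: 1, 1, 1, 1, 1, 2, 2, 3, 4, 4, 4
  i=5: 1, 1, 1, 1, 1, 2, 2, 3, 4, 5, 5
  i=6: 1, 1, 1, 1, 1, 2, 3, 4, 5, 6, 6
  i=7: 1, 1, 1, 2, 2, 3, 4, 5, 6, 7, 7
  i=8: 1, 2, 2, 3, 3, 4, 5, 6, 7, 8, 8
  i=9: 1, 2, 2, 3, 4, 5, 6, 7, 8, 9, 9
  i=10: 1, 2, 3, 4, 5, 6, 7, 8, 9, 10, 10
  i=11: 1, 2, 3, 4, 5, 6, 7, 8, 9, 10, 11

the unique w with this rank table is (6, 8, 1, 9, 10, 7, 4, 2, 5, 3, 11).

Rothe diagram D(w) (28 cells), 6 SE-corners (essential conditions):

[(2, 5, 0), (2, 7, 1), (5, 7, 2), (6, 5, 1), (7, 3, 1), (9, 3, 2)]
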